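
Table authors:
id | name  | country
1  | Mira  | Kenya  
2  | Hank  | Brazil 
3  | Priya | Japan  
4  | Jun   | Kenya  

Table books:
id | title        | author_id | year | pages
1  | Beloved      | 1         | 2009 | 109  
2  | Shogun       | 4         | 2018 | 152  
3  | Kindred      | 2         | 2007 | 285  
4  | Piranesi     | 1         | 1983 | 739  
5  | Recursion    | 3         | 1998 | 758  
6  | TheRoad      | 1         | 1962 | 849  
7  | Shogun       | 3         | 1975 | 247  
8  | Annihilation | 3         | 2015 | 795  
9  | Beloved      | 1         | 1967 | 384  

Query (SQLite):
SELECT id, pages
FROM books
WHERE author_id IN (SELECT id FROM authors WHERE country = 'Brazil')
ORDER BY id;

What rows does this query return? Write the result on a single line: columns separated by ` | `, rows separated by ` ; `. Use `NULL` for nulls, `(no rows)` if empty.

Inner query: authors.id where country = 'Brazil'.
Outer: keep books rows whose author_id is in that set.
Inner query → {2}

3 | 285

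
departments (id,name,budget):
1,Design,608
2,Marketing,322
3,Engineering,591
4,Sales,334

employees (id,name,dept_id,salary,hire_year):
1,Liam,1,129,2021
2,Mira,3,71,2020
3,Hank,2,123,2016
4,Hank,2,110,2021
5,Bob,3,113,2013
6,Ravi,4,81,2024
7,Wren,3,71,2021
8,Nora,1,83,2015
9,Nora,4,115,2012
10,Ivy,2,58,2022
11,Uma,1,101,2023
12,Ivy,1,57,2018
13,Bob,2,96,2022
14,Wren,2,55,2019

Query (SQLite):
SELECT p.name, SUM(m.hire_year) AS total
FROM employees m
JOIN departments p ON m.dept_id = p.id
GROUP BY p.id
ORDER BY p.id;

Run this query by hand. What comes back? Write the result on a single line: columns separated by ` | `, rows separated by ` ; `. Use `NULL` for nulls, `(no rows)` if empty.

Join each employees row to its departments via dept_id.
Group joined rows by departments.id; compute SUM(m.hire_year) per group.
  1: ids {1, 8, 11, 12} → SUM(m.hire_year)=8077
  2: ids {3, 4, 10, 13, 14} → SUM(m.hire_year)=10100
  3: ids {2, 5, 7} → SUM(m.hire_year)=6054
  4: ids {6, 9} → SUM(m.hire_year)=4036

Design | 8077 ; Marketing | 10100 ; Engineering | 6054 ; Sales | 4036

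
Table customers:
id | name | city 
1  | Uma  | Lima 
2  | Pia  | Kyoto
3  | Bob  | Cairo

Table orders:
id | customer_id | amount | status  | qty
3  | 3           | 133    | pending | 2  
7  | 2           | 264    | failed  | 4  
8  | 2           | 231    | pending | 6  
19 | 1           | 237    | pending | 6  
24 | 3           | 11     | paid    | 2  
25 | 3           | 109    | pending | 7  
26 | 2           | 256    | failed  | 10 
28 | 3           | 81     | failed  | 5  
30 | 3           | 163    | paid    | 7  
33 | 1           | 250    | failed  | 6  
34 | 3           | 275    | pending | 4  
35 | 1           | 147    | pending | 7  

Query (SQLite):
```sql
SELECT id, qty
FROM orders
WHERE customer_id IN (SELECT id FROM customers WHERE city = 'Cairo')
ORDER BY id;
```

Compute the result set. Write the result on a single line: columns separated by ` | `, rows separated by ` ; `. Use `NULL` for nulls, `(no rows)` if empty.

Inner query: customers.id where city = 'Cairo'.
Outer: keep orders rows whose customer_id is in that set.
Inner query → {3}

3 | 2 ; 24 | 2 ; 25 | 7 ; 28 | 5 ; 30 | 7 ; 34 | 4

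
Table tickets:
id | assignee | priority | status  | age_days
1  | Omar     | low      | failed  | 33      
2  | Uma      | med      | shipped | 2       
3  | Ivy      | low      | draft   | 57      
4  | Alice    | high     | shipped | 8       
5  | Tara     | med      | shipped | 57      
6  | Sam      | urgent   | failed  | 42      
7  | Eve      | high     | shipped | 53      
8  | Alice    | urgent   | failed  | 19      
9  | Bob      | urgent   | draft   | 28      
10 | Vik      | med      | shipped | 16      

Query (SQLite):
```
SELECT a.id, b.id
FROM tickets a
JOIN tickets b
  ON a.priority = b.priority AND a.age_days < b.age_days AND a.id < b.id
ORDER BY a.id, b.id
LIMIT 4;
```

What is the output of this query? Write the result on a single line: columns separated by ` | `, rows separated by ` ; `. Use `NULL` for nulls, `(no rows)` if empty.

Pairs (a,b) with same priority, a.age_days < b.age_days, a.id < b.id.
priority groups: high:{4,7} low:{1,3} med:{2,5,10} urgent:{6,8,9}
Ordered by (a.id, b.id); first 4.

1 | 3 ; 2 | 5 ; 2 | 10 ; 4 | 7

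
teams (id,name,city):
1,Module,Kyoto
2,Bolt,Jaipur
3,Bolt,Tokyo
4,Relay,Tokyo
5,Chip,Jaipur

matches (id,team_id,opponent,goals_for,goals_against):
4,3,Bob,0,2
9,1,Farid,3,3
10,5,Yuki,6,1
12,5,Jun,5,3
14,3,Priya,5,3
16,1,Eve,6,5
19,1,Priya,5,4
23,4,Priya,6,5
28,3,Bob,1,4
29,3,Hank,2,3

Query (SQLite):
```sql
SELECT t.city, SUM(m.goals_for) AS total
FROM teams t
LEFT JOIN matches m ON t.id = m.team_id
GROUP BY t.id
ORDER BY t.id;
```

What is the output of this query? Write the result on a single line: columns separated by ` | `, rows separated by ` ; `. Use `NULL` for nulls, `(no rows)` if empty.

LEFT JOIN keeps every teams row; unmatched ones get NULL for matches columns.
Group by teams.id and compute SUM(m.goals_for). SUM over an all-NULL group is NULL.
  1: ids {9, 16, 19} → SUM(m.goals_for)=14
  2: ids {—} → SUM(m.goals_for)=NULL
  3: ids {4, 14, 28, 29} → SUM(m.goals_for)=8
  4: ids {23} → SUM(m.goals_for)=6
  5: ids {10, 12} → SUM(m.goals_for)=11

Kyoto | 14 ; Jaipur | NULL ; Tokyo | 8 ; Tokyo | 6 ; Jaipur | 11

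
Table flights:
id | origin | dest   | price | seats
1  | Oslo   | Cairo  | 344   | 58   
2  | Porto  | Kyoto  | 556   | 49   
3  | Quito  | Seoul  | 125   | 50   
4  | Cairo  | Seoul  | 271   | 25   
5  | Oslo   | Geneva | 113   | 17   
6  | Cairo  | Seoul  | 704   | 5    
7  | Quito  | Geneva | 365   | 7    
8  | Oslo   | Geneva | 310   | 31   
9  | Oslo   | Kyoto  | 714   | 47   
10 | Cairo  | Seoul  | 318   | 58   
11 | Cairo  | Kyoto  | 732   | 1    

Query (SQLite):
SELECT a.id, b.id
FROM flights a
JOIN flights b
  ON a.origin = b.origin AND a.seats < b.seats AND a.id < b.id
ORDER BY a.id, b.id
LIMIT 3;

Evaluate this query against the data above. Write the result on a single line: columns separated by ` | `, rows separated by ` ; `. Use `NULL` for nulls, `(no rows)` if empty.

Pairs (a,b) with same origin, a.seats < b.seats, a.id < b.id.
origin groups: Cairo:{4,6,10,11} Oslo:{1,5,8,9} Porto:{2} Quito:{3,7}
Ordered by (a.id, b.id); first 3.

4 | 10 ; 5 | 8 ; 5 | 9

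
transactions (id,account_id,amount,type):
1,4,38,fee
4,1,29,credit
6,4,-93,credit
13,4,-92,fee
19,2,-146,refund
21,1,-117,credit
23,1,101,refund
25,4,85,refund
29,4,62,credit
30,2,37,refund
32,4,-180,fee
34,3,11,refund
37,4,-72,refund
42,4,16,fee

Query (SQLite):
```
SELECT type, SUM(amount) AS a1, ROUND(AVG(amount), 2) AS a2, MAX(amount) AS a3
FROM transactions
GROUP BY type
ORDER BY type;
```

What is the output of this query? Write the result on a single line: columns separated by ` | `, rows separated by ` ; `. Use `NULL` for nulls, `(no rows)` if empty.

Group transactions by type.
Per group compute: SUM(amount), ROUND(AVG(amount), 2), MAX(amount).
  credit: ids {4, 6, 21, 29} → SUM(amount)=-119, ROUND(AVG(amount), 2)=-29.75, MAX(amount)=62
  fee: ids {1, 13, 32, 42} → SUM(amount)=-218, ROUND(AVG(amount), 2)=-54.5, MAX(amount)=38
  refund: ids {19, 23, 25, 30, 34, 37} → SUM(amount)=16, ROUND(AVG(amount), 2)=2.67, MAX(amount)=101

credit | -119 | -29.75 | 62 ; fee | -218 | -54.5 | 38 ; refund | 16 | 2.67 | 101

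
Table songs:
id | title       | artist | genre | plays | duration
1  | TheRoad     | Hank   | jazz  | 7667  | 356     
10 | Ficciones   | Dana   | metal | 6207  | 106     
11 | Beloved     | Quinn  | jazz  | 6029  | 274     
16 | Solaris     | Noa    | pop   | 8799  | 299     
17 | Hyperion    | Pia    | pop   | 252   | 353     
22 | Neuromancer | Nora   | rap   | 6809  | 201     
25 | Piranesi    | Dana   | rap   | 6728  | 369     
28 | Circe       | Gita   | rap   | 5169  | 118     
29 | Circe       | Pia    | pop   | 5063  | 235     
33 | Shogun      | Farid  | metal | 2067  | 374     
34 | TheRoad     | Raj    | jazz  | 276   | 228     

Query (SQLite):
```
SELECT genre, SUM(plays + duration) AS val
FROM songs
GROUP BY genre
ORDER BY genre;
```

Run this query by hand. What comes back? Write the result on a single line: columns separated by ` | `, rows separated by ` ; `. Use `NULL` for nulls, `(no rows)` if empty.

jazz | 14830 ; metal | 8754 ; pop | 15001 ; rap | 19394

For each row compute plays + duration.
Group by genre; take SUM of the expression per group.
  jazz: ids {1, 11, 34} → SUM(plays + duration)=14830
  metal: ids {10, 33} → SUM(plays + duration)=8754
  pop: ids {16, 17, 29} → SUM(plays + duration)=15001
  rap: ids {22, 25, 28} → SUM(plays + duration)=19394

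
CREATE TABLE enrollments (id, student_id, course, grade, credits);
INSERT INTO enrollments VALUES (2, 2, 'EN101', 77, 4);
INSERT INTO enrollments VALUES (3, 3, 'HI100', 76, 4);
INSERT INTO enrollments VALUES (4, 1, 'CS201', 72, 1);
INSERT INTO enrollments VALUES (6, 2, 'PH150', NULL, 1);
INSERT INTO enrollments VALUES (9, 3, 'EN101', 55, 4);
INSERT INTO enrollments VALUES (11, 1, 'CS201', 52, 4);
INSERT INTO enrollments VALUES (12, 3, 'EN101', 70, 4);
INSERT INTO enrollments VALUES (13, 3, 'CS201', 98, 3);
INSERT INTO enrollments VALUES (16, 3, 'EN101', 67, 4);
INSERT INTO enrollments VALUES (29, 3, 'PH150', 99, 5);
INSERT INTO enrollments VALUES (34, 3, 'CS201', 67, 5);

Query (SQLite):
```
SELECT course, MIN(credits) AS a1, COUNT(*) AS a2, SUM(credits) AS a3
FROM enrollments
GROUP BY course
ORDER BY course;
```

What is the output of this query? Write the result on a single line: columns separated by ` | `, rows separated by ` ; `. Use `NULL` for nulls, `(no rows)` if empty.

Group enrollments by course.
Per group compute: MIN(credits), COUNT(*), SUM(credits).
  CS201: ids {4, 11, 13, 34} → MIN(credits)=1, COUNT(*)=4, SUM(credits)=13
  EN101: ids {2, 9, 12, 16} → MIN(credits)=4, COUNT(*)=4, SUM(credits)=16
  HI100: ids {3} → MIN(credits)=4, COUNT(*)=1, SUM(credits)=4
  PH150: ids {6, 29} → MIN(credits)=1, COUNT(*)=2, SUM(credits)=6

CS201 | 1 | 4 | 13 ; EN101 | 4 | 4 | 16 ; HI100 | 4 | 1 | 4 ; PH150 | 1 | 2 | 6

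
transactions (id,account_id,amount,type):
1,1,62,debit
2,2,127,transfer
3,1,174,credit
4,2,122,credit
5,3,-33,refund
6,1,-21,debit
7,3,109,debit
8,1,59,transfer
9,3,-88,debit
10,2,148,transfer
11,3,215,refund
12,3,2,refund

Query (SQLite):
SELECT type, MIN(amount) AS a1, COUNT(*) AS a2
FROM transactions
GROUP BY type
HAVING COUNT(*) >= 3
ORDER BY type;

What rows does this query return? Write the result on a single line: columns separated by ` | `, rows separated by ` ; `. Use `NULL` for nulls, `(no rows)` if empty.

Group transactions by type.
Per group compute: MIN(amount), COUNT(*).
HAVING: drop groups with fewer than 3 rows.
  credit: ids {3, 4} → MIN(amount)=122, COUNT(*)=2
  debit: ids {1, 6, 7, 9} → MIN(amount)=-88, COUNT(*)=4
  refund: ids {5, 11, 12} → MIN(amount)=-33, COUNT(*)=3
  transfer: ids {2, 8, 10} → MIN(amount)=59, COUNT(*)=3

debit | -88 | 4 ; refund | -33 | 3 ; transfer | 59 | 3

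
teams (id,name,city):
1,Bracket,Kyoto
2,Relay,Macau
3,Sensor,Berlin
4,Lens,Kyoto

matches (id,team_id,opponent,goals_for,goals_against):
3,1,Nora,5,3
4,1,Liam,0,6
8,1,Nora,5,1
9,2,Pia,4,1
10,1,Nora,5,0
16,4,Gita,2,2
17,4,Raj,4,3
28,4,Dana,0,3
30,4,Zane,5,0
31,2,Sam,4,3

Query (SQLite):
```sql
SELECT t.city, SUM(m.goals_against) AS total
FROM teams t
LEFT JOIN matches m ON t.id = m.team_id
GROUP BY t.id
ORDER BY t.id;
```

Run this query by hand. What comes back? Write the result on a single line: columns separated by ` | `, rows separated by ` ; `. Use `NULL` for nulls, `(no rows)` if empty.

Kyoto | 10 ; Macau | 4 ; Berlin | NULL ; Kyoto | 8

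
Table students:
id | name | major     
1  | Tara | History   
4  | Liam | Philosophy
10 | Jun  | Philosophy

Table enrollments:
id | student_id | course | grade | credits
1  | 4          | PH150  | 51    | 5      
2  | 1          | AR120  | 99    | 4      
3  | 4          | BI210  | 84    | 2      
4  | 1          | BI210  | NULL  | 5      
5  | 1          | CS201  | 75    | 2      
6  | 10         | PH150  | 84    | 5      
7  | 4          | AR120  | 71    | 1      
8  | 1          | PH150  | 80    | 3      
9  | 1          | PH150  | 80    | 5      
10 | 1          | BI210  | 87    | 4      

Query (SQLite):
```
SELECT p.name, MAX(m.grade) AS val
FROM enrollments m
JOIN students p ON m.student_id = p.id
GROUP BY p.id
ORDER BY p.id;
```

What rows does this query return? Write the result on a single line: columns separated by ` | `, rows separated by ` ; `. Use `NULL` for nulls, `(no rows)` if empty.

Tara | 99 ; Liam | 84 ; Jun | 84

Join each enrollments row to its students via student_id.
Group joined rows by students.id; compute MAX(m.grade) per group.
  1: ids {2, 4, 5, 8, 9, 10} → MAX(m.grade)=99
  4: ids {1, 3, 7} → MAX(m.grade)=84
  10: ids {6} → MAX(m.grade)=84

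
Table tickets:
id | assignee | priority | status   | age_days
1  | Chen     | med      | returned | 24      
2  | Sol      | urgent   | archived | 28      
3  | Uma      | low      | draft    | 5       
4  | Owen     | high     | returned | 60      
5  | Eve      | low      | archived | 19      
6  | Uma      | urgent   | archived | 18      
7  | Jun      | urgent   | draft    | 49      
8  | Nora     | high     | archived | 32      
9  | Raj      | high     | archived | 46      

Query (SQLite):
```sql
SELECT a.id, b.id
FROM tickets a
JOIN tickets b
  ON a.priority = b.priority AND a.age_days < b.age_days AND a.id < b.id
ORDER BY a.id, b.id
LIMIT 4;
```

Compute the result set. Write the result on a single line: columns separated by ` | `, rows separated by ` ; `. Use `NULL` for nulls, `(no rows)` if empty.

2 | 7 ; 3 | 5 ; 6 | 7 ; 8 | 9

Pairs (a,b) with same priority, a.age_days < b.age_days, a.id < b.id.
priority groups: high:{4,8,9} low:{3,5} med:{1} urgent:{2,6,7}
Ordered by (a.id, b.id); first 4.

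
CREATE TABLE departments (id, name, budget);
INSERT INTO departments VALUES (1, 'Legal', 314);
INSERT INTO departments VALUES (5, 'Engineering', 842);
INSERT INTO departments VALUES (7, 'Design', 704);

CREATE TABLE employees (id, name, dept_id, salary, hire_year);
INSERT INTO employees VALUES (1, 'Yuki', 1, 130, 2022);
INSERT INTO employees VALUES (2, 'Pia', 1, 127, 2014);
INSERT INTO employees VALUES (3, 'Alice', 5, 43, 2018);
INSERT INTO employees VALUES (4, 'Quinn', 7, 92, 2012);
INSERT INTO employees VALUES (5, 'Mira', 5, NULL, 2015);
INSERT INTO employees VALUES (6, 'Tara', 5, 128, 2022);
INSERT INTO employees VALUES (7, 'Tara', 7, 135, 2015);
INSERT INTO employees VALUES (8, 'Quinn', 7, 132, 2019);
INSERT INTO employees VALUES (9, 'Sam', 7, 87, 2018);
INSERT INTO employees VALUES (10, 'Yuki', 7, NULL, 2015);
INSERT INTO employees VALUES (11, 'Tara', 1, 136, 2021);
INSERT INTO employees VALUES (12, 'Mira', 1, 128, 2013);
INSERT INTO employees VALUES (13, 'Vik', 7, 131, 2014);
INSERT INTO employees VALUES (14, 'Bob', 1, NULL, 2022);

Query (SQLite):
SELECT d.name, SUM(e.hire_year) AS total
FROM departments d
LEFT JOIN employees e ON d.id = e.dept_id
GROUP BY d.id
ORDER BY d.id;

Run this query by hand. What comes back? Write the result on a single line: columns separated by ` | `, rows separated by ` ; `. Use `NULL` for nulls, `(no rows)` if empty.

Legal | 10092 ; Engineering | 6055 ; Design | 12093

LEFT JOIN keeps every departments row; unmatched ones get NULL for employees columns.
Group by departments.id and compute SUM(e.hire_year). SUM over an all-NULL group is NULL.
  1: ids {1, 2, 11, 12, 14} → SUM(e.hire_year)=10092
  5: ids {3, 5, 6} → SUM(e.hire_year)=6055
  7: ids {4, 7, 8, 9, 10, 13} → SUM(e.hire_year)=12093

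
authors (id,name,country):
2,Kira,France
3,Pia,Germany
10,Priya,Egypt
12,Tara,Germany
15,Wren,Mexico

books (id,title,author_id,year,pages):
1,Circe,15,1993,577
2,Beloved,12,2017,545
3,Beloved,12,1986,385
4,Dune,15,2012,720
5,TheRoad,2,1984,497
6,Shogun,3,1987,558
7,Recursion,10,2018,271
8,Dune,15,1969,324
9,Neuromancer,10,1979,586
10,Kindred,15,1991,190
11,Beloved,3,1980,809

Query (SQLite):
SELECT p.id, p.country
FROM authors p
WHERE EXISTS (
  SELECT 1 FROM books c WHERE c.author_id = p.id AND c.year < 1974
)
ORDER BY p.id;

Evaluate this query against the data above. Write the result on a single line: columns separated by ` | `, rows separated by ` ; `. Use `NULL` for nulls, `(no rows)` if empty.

For each authors row, check whether any books with matching author_id has year < 1974.
Keep rows where that is true.

15 | Mexico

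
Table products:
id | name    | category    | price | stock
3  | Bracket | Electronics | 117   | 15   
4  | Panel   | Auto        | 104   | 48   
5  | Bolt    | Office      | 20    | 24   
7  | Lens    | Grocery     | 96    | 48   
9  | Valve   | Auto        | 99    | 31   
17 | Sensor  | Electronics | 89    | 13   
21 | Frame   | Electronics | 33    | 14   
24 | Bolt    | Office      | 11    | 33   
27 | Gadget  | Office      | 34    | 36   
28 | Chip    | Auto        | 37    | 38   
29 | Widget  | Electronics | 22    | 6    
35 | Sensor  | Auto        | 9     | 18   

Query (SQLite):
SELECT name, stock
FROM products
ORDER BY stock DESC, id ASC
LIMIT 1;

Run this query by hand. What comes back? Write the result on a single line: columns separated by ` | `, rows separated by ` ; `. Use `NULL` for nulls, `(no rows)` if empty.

Panel | 48

Sort by stock desc, tiebreak id asc: (48, id=4), (48, id=7), (38, id=28), (36, id=27) …. Take first 1.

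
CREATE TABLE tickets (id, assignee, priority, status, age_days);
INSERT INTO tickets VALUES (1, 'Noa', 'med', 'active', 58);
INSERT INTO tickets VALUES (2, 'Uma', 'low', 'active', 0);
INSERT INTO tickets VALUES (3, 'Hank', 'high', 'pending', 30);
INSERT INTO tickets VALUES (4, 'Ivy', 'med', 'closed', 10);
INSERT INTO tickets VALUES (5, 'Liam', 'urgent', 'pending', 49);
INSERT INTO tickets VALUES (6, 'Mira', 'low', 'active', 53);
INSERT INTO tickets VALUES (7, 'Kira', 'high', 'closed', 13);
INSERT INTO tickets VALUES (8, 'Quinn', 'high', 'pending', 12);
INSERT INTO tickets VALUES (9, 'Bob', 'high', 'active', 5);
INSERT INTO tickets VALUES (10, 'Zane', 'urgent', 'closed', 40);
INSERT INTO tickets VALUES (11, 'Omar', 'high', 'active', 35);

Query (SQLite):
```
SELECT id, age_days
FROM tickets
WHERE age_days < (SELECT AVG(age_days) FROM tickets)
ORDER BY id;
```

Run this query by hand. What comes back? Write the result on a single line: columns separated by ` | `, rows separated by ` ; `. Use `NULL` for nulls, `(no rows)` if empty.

2 | 0 ; 4 | 10 ; 7 | 13 ; 8 | 12 ; 9 | 5

Scalar subquery: AVG(age_days) over all tickets rows = 27.727273 (≈; comparison uses full precision).
Keep rows where age_days < that value.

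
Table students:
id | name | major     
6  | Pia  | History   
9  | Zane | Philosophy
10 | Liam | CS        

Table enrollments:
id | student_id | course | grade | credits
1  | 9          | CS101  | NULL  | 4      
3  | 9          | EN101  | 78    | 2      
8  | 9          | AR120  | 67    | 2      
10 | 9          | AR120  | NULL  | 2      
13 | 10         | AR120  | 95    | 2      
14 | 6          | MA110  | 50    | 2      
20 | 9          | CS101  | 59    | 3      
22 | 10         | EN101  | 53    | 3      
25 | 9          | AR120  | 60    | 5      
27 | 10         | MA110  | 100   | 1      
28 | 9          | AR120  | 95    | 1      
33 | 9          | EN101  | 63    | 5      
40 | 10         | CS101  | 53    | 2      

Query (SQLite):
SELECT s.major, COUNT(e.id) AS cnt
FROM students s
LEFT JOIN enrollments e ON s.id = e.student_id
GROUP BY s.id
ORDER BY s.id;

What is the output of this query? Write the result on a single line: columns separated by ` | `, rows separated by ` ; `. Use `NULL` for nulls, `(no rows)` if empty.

LEFT JOIN keeps every students row; unmatched ones get NULL for enrollments columns.
Group by students.id and compute COUNT(e.id). COUNT(col) of an all-NULL group is 0.
  6: ids {14} → COUNT(e.id)=1
  9: ids {1, 3, 8, 10, 20, 25, 28, 33} → COUNT(e.id)=8
  10: ids {13, 22, 27, 40} → COUNT(e.id)=4

History | 1 ; Philosophy | 8 ; CS | 4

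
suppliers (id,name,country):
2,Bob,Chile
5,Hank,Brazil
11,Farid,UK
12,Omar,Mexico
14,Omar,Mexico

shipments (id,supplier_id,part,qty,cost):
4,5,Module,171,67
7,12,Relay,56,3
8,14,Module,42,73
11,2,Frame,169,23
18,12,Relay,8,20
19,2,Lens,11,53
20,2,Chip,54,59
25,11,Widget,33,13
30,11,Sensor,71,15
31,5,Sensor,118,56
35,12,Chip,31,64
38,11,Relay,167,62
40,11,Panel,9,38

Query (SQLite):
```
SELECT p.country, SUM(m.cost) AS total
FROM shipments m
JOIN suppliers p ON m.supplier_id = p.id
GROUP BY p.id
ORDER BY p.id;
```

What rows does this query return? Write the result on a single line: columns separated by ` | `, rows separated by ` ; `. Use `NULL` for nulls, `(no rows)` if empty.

Join each shipments row to its suppliers via supplier_id.
Group joined rows by suppliers.id; compute SUM(m.cost) per group.
  2: ids {11, 19, 20} → SUM(m.cost)=135
  5: ids {4, 31} → SUM(m.cost)=123
  11: ids {25, 30, 38, 40} → SUM(m.cost)=128
  12: ids {7, 18, 35} → SUM(m.cost)=87
  14: ids {8} → SUM(m.cost)=73

Chile | 135 ; Brazil | 123 ; UK | 128 ; Mexico | 87 ; Mexico | 73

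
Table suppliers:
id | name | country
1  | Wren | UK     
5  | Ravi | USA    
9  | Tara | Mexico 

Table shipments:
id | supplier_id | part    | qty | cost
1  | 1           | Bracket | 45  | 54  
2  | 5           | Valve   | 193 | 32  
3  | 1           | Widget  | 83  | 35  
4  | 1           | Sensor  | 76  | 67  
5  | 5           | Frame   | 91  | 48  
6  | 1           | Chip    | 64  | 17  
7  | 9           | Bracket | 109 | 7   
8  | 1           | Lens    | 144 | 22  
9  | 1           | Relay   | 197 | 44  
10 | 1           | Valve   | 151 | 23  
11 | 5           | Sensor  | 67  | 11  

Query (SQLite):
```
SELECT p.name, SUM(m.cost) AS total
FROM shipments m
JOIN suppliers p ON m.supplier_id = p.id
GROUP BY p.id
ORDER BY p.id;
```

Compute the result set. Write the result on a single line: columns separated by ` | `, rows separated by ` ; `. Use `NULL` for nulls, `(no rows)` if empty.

Wren | 262 ; Ravi | 91 ; Tara | 7

Join each shipments row to its suppliers via supplier_id.
Group joined rows by suppliers.id; compute SUM(m.cost) per group.
  1: ids {1, 3, 4, 6, 8, 9, 10} → SUM(m.cost)=262
  5: ids {2, 5, 11} → SUM(m.cost)=91
  9: ids {7} → SUM(m.cost)=7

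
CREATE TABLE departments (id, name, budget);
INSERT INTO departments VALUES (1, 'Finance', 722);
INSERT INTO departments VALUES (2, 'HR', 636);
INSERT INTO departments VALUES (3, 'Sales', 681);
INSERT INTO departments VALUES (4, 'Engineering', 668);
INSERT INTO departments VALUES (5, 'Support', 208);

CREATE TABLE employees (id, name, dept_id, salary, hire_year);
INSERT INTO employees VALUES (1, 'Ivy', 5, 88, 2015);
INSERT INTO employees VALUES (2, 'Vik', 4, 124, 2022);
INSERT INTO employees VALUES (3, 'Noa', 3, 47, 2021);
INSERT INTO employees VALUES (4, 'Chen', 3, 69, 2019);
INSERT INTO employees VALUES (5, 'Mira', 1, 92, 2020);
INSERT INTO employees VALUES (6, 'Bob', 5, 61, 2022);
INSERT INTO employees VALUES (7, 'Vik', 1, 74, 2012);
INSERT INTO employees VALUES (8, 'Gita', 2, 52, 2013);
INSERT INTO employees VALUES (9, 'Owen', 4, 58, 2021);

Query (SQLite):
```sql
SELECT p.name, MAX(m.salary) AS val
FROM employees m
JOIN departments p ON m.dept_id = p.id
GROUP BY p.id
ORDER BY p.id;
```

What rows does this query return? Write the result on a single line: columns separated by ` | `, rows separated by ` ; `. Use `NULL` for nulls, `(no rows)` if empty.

Join each employees row to its departments via dept_id.
Group joined rows by departments.id; compute MAX(m.salary) per group.
  1: ids {5, 7} → MAX(m.salary)=92
  2: ids {8} → MAX(m.salary)=52
  3: ids {3, 4} → MAX(m.salary)=69
  4: ids {2, 9} → MAX(m.salary)=124
  5: ids {1, 6} → MAX(m.salary)=88

Finance | 92 ; HR | 52 ; Sales | 69 ; Engineering | 124 ; Support | 88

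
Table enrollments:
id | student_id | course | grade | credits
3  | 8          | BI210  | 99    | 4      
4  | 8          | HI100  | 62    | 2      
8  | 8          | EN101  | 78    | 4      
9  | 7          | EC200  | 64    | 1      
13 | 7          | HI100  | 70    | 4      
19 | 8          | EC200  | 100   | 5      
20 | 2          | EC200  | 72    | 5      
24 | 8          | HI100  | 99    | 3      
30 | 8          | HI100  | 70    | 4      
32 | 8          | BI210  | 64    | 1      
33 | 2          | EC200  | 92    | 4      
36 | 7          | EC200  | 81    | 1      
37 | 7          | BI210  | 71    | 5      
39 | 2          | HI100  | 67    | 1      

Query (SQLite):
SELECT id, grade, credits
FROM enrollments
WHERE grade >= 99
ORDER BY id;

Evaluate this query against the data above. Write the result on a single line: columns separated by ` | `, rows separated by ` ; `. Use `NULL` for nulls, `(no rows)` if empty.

3 | 99 | 4 ; 19 | 100 | 5 ; 24 | 99 | 3

grade >= 99: ids {3, 19, 24}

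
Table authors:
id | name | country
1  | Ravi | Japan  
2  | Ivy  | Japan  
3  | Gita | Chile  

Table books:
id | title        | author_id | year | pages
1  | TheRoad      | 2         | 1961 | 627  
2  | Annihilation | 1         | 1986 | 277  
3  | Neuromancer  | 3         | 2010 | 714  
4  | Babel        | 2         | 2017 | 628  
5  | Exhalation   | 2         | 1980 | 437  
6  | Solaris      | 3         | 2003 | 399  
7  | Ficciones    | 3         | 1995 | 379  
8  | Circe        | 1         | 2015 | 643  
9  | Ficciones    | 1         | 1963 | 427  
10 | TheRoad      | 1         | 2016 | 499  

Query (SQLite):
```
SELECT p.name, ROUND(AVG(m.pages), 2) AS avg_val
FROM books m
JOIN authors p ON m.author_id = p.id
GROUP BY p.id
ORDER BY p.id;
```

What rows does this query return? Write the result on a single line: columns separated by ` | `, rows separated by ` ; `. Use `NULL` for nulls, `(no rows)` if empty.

Ravi | 461.5 ; Ivy | 564 ; Gita | 497.33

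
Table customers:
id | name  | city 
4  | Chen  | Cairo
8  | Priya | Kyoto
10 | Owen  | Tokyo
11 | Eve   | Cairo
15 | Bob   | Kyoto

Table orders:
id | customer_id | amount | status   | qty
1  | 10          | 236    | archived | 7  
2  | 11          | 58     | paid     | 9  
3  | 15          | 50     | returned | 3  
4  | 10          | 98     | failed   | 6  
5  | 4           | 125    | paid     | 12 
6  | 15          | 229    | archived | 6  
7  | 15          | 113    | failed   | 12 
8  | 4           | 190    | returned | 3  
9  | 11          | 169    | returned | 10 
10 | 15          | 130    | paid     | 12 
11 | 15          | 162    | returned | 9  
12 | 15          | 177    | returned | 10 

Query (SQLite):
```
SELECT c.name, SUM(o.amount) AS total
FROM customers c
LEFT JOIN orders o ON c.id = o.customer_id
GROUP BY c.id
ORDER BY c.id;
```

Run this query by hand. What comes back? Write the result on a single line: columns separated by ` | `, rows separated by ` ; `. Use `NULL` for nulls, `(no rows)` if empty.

Chen | 315 ; Priya | NULL ; Owen | 334 ; Eve | 227 ; Bob | 861

LEFT JOIN keeps every customers row; unmatched ones get NULL for orders columns.
Group by customers.id and compute SUM(o.amount). SUM over an all-NULL group is NULL.
  4: ids {5, 8} → SUM(o.amount)=315
  8: ids {—} → SUM(o.amount)=NULL
  10: ids {1, 4} → SUM(o.amount)=334
  11: ids {2, 9} → SUM(o.amount)=227
  15: ids {3, 6, 7, 10, 11, 12} → SUM(o.amount)=861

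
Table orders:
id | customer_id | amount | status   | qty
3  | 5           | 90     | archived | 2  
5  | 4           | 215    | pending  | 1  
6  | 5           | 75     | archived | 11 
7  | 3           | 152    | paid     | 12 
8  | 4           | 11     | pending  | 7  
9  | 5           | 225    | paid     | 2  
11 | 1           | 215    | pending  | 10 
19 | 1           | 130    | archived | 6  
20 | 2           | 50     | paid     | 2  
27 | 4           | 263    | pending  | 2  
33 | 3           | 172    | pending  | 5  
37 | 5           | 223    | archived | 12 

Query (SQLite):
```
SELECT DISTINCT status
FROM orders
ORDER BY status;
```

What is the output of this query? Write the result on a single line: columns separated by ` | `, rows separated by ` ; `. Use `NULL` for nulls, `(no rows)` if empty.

archived ; paid ; pending

Collect distinct status values from orders.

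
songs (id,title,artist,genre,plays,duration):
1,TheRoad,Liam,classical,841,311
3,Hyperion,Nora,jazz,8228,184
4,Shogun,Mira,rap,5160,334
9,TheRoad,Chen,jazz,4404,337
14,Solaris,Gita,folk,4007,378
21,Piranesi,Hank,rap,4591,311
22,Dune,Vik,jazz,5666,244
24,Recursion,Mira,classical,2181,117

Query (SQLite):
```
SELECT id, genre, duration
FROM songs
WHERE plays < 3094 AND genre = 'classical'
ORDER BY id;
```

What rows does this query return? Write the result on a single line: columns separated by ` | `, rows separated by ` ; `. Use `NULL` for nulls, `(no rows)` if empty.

1 | classical | 311 ; 24 | classical | 117

plays < 3094: ids {1, 24}
genre = 'classical': ids {1, 24}
Combine with AND.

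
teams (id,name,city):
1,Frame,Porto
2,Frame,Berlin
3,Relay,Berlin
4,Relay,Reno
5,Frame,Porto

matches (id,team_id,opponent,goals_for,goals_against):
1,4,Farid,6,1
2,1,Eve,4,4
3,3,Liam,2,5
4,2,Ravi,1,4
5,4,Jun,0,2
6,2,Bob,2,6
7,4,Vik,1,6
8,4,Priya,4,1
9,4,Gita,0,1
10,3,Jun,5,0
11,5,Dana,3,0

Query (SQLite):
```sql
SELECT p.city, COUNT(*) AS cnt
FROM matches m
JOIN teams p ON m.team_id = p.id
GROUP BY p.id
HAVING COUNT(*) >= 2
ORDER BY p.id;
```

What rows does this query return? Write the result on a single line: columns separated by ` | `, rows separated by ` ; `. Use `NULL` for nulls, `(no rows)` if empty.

Berlin | 2 ; Berlin | 2 ; Reno | 5

Join each matches row to its teams via team_id.
Group joined rows by teams.id; compute COUNT(*) per group.
HAVING: keep groups with count ≥ 2.
  1: ids {2} → COUNT(*)=1
  2: ids {4, 6} → COUNT(*)=2
  3: ids {3, 10} → COUNT(*)=2
  4: ids {1, 5, 7, 8, 9} → COUNT(*)=5
  5: ids {11} → COUNT(*)=1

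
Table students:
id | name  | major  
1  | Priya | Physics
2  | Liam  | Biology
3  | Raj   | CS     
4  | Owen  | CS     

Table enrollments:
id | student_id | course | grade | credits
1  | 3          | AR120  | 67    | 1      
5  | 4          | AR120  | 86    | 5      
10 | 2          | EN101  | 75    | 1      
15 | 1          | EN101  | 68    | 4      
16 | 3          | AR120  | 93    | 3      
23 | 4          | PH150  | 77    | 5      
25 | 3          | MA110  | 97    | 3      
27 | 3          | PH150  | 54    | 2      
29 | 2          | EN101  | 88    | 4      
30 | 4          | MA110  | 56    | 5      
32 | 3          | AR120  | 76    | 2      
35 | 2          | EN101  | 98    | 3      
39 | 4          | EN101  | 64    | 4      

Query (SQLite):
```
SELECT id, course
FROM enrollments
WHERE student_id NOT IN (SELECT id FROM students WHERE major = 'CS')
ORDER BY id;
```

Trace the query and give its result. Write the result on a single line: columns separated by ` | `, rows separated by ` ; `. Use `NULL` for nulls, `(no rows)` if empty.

10 | EN101 ; 15 | EN101 ; 29 | EN101 ; 35 | EN101

Inner query: students.id where major = 'CS'.
Outer: keep enrollments rows whose student_id is not in that set.
Inner query → {3, 4}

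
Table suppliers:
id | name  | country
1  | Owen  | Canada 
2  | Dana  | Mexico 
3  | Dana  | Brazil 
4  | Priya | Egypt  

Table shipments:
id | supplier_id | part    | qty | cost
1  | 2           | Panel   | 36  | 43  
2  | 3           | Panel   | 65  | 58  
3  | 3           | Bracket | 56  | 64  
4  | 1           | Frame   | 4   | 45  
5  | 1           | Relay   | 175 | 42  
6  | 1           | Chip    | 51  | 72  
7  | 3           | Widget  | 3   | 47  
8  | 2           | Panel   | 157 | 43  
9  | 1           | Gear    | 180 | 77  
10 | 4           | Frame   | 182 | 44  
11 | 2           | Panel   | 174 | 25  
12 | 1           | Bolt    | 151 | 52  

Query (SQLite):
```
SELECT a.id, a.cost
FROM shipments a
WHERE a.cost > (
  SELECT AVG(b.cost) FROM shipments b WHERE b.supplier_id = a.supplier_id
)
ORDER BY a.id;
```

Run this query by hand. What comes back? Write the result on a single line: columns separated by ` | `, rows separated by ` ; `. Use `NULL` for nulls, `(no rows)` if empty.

1 | 43 ; 2 | 58 ; 3 | 64 ; 6 | 72 ; 8 | 43 ; 9 | 77

For each shipments row a, compute AVG(cost) over rows sharing a.supplier_id.
Keep row a if a.cost > that per-group AVG.
  supplier_id=1: AVG(cost) = 57.6
  supplier_id=2: AVG(cost) = 37.0
  supplier_id=3: AVG(cost) = 56.333333
  supplier_id=4: AVG(cost) = 44.0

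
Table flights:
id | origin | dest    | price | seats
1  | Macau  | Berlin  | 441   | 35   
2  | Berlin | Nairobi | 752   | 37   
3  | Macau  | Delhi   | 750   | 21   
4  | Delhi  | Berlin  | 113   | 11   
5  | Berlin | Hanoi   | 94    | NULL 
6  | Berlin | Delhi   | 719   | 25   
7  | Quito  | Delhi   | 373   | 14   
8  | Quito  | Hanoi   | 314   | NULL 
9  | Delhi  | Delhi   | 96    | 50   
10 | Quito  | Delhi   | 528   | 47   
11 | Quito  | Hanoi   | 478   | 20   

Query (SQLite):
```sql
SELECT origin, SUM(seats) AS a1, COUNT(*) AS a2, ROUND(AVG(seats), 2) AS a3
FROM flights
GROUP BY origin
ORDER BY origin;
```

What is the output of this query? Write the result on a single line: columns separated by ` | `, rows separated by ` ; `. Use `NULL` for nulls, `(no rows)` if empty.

Berlin | 62 | 3 | 31 ; Delhi | 61 | 2 | 30.5 ; Macau | 56 | 2 | 28 ; Quito | 81 | 4 | 27

Group flights by origin.
Per group compute: SUM(seats), COUNT(*), ROUND(AVG(seats), 2).
  Berlin: ids {2, 5, 6} → SUM(seats)=62, COUNT(*)=3, ROUND(AVG(seats), 2)=31
  Delhi: ids {4, 9} → SUM(seats)=61, COUNT(*)=2, ROUND(AVG(seats), 2)=30.5
  Macau: ids {1, 3} → SUM(seats)=56, COUNT(*)=2, ROUND(AVG(seats), 2)=28
  Quito: ids {7, 8, 10, 11} → SUM(seats)=81, COUNT(*)=4, ROUND(AVG(seats), 2)=27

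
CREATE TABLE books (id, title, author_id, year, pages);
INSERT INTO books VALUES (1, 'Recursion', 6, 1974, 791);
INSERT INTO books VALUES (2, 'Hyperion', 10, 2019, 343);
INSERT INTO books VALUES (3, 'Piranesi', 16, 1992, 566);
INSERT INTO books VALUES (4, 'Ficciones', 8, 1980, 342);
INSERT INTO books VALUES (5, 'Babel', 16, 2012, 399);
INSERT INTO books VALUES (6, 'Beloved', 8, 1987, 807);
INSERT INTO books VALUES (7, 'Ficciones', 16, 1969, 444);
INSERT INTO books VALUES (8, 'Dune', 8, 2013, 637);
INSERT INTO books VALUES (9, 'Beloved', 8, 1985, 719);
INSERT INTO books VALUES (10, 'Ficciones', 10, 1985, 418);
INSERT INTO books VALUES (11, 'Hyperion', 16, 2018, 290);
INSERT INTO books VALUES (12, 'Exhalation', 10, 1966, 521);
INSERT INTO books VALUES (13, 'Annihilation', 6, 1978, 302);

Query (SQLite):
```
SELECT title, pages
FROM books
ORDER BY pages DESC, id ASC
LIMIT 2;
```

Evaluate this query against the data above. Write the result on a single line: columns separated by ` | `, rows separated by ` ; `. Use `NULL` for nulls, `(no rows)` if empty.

Beloved | 807 ; Recursion | 791

Sort by pages desc, tiebreak id asc: (807, id=6), (791, id=1), (719, id=9), (637, id=8), (566, id=3) …. Take first 2.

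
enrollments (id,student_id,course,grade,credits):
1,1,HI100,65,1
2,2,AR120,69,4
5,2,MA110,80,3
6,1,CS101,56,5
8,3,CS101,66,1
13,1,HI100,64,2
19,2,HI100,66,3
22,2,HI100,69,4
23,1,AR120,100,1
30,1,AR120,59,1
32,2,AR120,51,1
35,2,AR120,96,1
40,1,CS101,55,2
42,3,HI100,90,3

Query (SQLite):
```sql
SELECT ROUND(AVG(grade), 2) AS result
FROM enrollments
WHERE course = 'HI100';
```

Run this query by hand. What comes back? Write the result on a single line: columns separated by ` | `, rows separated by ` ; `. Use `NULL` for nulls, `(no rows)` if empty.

70.8

Rows where course='HI100' → grade values: [65, 64, 66, 69, 90].
AVG = 354 / 5 (rounded to 2 dp).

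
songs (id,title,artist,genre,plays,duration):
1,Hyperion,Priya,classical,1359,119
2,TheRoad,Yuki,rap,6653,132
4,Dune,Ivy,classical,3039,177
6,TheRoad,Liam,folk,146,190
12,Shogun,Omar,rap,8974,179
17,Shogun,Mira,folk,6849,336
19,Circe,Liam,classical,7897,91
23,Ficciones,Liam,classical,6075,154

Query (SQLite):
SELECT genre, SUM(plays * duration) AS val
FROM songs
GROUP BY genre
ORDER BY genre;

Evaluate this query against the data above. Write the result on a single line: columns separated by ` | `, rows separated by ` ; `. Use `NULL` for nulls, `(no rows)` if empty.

classical | 2353801 ; folk | 2329004 ; rap | 2484542

For each row compute plays * duration.
Group by genre; take SUM of the expression per group.
  classical: ids {1, 4, 19, 23} → SUM(plays * duration)=2353801
  folk: ids {6, 17} → SUM(plays * duration)=2329004
  rap: ids {2, 12} → SUM(plays * duration)=2484542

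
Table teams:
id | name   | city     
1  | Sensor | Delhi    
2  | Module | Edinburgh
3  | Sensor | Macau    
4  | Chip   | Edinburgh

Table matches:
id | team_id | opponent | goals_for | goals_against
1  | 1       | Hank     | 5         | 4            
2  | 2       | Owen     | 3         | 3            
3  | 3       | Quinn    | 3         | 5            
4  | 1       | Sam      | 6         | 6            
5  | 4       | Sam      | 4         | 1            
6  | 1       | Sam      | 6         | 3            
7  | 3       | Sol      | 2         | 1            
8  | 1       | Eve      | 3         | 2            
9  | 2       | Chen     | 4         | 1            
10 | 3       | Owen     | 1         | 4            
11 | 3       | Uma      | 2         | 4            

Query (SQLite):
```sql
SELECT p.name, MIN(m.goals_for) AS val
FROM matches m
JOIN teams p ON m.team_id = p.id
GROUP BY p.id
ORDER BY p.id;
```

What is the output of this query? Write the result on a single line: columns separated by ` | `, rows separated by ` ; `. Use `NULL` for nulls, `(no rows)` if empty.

Join each matches row to its teams via team_id.
Group joined rows by teams.id; compute MIN(m.goals_for) per group.
  1: ids {1, 4, 6, 8} → MIN(m.goals_for)=3
  2: ids {2, 9} → MIN(m.goals_for)=3
  3: ids {3, 7, 10, 11} → MIN(m.goals_for)=1
  4: ids {5} → MIN(m.goals_for)=4

Sensor | 3 ; Module | 3 ; Sensor | 1 ; Chip | 4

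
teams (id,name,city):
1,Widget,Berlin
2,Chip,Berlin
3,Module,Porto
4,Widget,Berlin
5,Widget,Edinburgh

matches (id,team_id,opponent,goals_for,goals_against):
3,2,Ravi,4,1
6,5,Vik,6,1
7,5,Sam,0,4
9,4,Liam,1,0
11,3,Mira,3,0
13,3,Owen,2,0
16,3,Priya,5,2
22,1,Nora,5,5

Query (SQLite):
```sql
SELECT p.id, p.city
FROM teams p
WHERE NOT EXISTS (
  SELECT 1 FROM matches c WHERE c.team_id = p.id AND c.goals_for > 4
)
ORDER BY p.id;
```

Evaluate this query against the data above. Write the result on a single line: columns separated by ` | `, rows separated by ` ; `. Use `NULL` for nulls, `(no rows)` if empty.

For each teams row, check whether any matches with matching team_id has goals_for > 4.
Keep rows where that is false.

2 | Berlin ; 4 | Berlin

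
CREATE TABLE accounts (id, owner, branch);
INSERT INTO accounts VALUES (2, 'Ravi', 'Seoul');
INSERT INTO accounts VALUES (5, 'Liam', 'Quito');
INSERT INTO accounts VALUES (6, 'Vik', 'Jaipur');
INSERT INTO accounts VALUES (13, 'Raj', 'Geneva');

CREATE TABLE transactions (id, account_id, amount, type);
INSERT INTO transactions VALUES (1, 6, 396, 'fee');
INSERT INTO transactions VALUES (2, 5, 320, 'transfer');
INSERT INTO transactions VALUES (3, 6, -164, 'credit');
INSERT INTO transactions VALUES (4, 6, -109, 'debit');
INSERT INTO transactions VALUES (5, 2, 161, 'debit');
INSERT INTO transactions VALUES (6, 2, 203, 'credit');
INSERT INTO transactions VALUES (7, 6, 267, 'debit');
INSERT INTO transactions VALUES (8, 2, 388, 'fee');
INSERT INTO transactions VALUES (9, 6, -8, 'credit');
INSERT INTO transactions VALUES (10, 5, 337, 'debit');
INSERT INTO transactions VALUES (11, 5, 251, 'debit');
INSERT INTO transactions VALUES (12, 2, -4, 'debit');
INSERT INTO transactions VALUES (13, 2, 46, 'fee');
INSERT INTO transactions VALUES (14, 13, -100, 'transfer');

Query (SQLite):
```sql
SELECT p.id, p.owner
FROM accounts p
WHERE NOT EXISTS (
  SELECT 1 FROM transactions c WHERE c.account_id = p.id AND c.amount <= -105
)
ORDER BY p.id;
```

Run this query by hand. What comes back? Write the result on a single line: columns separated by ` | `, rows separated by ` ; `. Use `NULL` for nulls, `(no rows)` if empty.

2 | Ravi ; 5 | Liam ; 13 | Raj

For each accounts row, check whether any transactions with matching account_id has amount <= -105.
Keep rows where that is false.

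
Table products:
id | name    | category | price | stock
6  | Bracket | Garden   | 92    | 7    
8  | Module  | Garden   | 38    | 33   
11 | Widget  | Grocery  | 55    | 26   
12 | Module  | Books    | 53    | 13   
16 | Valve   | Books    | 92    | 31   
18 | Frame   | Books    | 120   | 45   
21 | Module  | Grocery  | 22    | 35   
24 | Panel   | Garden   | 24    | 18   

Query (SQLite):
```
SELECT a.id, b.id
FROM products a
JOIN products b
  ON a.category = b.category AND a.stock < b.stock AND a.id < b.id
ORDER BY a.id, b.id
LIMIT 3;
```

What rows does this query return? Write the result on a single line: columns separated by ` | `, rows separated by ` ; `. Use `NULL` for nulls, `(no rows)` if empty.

Pairs (a,b) with same category, a.stock < b.stock, a.id < b.id.
category groups: Books:{12,16,18} Garden:{6,8,24} Grocery:{11,21}
Ordered by (a.id, b.id); first 3.

6 | 8 ; 6 | 24 ; 11 | 21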